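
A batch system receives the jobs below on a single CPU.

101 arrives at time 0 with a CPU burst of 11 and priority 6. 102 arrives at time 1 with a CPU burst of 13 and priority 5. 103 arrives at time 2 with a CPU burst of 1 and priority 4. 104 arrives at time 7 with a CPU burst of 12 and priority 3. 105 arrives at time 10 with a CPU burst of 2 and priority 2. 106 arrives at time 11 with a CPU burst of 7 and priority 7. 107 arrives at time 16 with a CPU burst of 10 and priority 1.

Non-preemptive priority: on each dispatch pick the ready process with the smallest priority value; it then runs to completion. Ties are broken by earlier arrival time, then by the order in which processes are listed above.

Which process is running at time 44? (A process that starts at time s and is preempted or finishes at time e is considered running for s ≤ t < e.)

Timeline: | 101 0-11 | 105 11-13 | 104 13-25 | 107 25-35 | 103 35-36 | 102 36-49 | 106 49-56 |
Completion: 101=11  102=49  103=36  104=25  105=13  106=56  107=35
Turnaround (C−A): 101=11  102=48  103=34  104=18  105=3  106=45  107=19

102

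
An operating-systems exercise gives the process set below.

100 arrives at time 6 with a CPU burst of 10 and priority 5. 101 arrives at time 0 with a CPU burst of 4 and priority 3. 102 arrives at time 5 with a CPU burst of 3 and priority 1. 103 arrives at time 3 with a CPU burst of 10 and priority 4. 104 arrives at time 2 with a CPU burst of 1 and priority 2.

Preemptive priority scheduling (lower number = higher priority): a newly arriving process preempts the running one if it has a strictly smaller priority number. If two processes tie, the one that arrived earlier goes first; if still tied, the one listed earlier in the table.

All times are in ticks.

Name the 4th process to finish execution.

103

Schedule: | 101 0-2 | 104 2-3 | 101 3-5 | 102 5-8 | 103 8-18 | 100 18-28 |
Completion: 100=28  101=5  102=8  103=18  104=3
Finish order: 104 → 101 → 102 → 103 → 100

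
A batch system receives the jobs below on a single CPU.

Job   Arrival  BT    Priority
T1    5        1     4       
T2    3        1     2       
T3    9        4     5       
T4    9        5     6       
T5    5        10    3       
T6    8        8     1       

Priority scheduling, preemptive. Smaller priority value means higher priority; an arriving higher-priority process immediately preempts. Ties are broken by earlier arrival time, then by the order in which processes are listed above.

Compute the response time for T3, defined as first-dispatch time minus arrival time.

Gantt: | idle 0-3 | T2 3-4 | idle 4-5 | T5 5-8 | T6 8-16 | T5 16-23 | T1 23-24 | T3 24-28 | T4 28-33 |
Completion: T1=24  T2=4  T3=28  T4=33  T5=23  T6=16
Turnaround (C−A): T1=19  T2=1  T3=19  T4=24  T5=18  T6=8
Response(T3) = first start − arrival = 24 − 9 = 15

15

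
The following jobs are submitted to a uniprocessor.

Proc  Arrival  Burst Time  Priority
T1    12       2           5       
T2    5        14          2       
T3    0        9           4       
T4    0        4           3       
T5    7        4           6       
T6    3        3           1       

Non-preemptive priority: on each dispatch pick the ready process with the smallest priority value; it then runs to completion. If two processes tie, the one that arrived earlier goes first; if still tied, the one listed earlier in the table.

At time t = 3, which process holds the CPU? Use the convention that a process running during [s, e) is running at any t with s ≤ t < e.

T4

Schedule: | T4 0-4 | T6 4-7 | T2 7-21 | T3 21-30 | T1 30-32 | T5 32-36 |
Completion: T1=32  T2=21  T3=30  T4=4  T5=36  T6=7
Turnaround (C−A): T1=20  T2=16  T3=30  T4=4  T5=29  T6=4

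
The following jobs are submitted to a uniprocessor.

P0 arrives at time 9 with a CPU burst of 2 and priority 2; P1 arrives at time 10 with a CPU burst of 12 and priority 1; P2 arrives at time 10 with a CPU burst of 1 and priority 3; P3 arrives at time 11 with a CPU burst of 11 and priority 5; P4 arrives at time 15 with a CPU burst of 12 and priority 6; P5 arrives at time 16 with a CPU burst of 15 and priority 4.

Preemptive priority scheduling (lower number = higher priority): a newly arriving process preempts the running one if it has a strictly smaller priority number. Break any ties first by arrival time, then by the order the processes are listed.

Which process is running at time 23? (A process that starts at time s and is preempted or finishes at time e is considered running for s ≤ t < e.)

P2

Schedule: | idle 0-9 | P0 9-10 | P1 10-22 | P0 22-23 | P2 23-24 | P5 24-39 | P3 39-50 | P4 50-62 |
Completion: P0=23  P1=22  P2=24  P3=50  P4=62  P5=39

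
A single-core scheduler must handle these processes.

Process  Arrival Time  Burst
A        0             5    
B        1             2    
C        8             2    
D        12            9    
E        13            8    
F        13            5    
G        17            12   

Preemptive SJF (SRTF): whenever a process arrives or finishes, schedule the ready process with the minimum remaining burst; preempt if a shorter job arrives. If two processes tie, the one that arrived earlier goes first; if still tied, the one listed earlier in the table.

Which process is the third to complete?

Gantt: | A 0-1 | B 1-3 | A 3-7 | idle 7-8 | C 8-10 | idle 10-12 | D 12-13 | F 13-18 | D 18-26 | E 26-34 | G 34-46 |
Completion: A=7  B=3  C=10  D=26  E=34  F=18  G=46
Finish order: B → A → C → F → D → E → G

C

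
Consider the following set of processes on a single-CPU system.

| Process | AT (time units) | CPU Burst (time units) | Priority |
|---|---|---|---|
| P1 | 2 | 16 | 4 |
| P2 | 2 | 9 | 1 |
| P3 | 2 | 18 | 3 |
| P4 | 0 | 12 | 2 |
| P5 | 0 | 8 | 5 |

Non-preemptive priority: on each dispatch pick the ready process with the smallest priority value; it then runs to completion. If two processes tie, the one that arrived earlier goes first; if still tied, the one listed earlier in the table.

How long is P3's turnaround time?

37

Gantt: | P4 0-12 | P2 12-21 | P3 21-39 | P1 39-55 | P5 55-63 |
Completion: P1=55  P2=21  P3=39  P4=12  P5=63
Turnaround (C−A): P1=53  P2=19  P3=37  P4=12  P5=63
Turnaround(P3) = completion − arrival = 39 − 2 = 37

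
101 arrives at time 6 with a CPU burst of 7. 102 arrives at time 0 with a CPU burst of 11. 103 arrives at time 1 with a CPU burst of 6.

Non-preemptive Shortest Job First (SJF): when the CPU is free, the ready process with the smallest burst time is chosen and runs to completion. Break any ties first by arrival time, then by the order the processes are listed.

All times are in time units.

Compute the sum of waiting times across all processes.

21

Schedule: | 102 0-11 | 103 11-17 | 101 17-24 |
Completion: 101=24  102=11  103=17
Turnaround (C−A): 101=18  102=11  103=16
Waiting = turnaround − burst: 101=11, 102=0, 103=10
Total waiting = 11 + 0 + 10 = 21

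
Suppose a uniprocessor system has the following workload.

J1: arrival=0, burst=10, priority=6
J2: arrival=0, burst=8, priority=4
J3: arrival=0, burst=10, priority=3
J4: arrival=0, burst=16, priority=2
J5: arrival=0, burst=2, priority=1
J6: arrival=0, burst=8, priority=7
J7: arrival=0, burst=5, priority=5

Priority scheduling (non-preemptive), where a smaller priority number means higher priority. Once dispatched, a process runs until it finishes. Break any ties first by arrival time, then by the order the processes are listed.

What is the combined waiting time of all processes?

Schedule: | J5 0-2 | J4 2-18 | J3 18-28 | J2 28-36 | J7 36-41 | J1 41-51 | J6 51-59 |
Completion: J1=51  J2=36  J3=28  J4=18  J5=2  J6=59  J7=41
Turnaround (C−A): J1=51  J2=36  J3=28  J4=18  J5=2  J6=59  J7=41
Waiting = turnaround − burst: J1=41, J2=28, J3=18, J4=2, J5=0, J6=51, J7=36
Total waiting = 41 + 28 + 18 + 2 + 0 + 51 + 36 = 176

176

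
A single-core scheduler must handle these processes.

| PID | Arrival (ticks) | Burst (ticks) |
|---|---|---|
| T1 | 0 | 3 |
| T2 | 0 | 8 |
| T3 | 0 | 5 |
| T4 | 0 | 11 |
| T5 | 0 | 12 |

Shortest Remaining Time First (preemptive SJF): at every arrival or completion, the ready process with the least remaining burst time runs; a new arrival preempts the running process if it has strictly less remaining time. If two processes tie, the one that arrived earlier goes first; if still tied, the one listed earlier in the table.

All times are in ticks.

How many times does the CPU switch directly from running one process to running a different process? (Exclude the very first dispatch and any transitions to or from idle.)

4

Gantt: | T1 0-3 | T3 3-8 | T2 8-16 | T4 16-27 | T5 27-39 |
Completion: T1=3  T2=16  T3=8  T4=27  T5=39
Turnaround (C−A): T1=3  T2=16  T3=8  T4=27  T5=39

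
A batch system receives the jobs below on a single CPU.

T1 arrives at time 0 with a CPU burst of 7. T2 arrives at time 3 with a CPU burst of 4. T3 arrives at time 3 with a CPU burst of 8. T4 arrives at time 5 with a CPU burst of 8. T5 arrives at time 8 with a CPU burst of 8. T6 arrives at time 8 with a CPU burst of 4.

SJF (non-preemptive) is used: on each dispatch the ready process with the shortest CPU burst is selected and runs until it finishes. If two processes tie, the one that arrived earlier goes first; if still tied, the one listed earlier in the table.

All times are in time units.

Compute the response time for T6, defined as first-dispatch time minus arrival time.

Timeline: | T1 0-7 | T2 7-11 | T6 11-15 | T3 15-23 | T4 23-31 | T5 31-39 |
Completion: T1=7  T2=11  T3=23  T4=31  T5=39  T6=15
Turnaround (C−A): T1=7  T2=8  T3=20  T4=26  T5=31  T6=7
Response(T6) = first start − arrival = 11 − 8 = 3

3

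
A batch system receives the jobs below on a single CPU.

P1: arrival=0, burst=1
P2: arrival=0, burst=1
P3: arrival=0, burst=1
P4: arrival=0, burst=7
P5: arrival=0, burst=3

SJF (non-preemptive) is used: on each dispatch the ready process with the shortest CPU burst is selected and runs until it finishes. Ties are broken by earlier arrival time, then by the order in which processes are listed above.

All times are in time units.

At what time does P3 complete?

3

Gantt: | P1 0-1 | P2 1-2 | P3 2-3 | P5 3-6 | P4 6-13 |
Completion: P1=1  P2=2  P3=3  P4=13  P5=6
Turnaround (C−A): P1=1  P2=2  P3=3  P4=13  P5=6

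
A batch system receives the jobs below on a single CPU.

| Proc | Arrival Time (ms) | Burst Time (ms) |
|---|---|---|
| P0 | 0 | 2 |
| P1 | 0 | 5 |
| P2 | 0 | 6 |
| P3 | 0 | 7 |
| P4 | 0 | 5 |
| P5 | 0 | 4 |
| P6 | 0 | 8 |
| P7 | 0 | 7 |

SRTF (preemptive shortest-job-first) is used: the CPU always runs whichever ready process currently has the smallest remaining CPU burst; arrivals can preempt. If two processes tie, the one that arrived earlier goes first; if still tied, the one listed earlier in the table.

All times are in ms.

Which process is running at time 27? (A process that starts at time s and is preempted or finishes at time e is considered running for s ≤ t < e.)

Timeline: | P0 0-2 | P5 2-6 | P1 6-11 | P4 11-16 | P2 16-22 | P3 22-29 | P7 29-36 | P6 36-44 |
Completion: P0=2  P1=11  P2=22  P3=29  P4=16  P5=6  P6=44  P7=36
Turnaround (C−A): P0=2  P1=11  P2=22  P3=29  P4=16  P5=6  P6=44  P7=36

P3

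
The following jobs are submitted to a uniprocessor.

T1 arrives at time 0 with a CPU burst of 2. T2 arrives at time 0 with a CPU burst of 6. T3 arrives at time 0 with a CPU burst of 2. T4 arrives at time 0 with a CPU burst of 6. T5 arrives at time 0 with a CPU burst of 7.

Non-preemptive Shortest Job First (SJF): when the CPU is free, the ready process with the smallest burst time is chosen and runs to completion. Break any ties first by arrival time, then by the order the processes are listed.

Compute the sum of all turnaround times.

55

Gantt: | T1 0-2 | T3 2-4 | T2 4-10 | T4 10-16 | T5 16-23 |
Completion: T1=2  T2=10  T3=4  T4=16  T5=23
Turnaround = completion − arrival: T1=2, T2=10, T3=4, T4=16, T5=23
Total turnaround = 2 + 10 + 4 + 16 + 23 = 55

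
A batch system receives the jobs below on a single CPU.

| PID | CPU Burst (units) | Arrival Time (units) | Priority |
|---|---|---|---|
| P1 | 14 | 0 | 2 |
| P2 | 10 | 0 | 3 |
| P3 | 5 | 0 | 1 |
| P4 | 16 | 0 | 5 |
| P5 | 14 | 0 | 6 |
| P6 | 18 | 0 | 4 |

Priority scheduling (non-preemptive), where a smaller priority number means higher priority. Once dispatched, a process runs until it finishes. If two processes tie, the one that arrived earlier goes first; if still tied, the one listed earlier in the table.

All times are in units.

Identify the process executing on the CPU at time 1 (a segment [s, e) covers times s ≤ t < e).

Timeline: | P3 0-5 | P1 5-19 | P2 19-29 | P6 29-47 | P4 47-63 | P5 63-77 |
Completion: P1=19  P2=29  P3=5  P4=63  P5=77  P6=47

P3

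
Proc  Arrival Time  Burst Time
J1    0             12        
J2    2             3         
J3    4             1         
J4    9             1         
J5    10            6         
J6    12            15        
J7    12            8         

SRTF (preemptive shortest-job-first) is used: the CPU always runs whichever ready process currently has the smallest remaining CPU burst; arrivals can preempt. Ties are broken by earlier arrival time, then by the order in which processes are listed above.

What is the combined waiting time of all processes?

Timeline: | J1 0-2 | J2 2-5 | J3 5-6 | J1 6-9 | J4 9-10 | J5 10-16 | J1 16-23 | J7 23-31 | J6 31-46 |
Completion: J1=23  J2=5  J3=6  J4=10  J5=16  J6=46  J7=31
Turnaround (C−A): J1=23  J2=3  J3=2  J4=1  J5=6  J6=34  J7=19
Waiting = turnaround − burst: J1=11, J2=0, J3=1, J4=0, J5=0, J6=19, J7=11
Total waiting = 11 + 0 + 1 + 0 + 0 + 19 + 11 = 42

42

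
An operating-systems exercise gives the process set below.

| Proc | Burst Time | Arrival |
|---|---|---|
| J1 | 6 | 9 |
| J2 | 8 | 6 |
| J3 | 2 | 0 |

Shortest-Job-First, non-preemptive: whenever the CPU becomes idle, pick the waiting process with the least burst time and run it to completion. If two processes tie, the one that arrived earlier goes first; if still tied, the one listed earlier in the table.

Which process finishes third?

J1

Gantt: | J3 0-2 | idle 2-6 | J2 6-14 | J1 14-20 |
Completion: J1=20  J2=14  J3=2
Finish order: J3 → J2 → J1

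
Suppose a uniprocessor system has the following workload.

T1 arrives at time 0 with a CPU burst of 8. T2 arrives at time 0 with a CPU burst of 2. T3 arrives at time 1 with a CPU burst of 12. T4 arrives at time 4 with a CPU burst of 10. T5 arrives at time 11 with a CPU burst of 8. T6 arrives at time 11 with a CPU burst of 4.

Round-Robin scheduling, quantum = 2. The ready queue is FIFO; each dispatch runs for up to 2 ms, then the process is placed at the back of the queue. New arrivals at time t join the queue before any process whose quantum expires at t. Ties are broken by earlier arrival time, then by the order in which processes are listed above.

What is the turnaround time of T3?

Gantt: | T1 0-2 | T2 2-4 | T3 4-6 | T1 6-8 | T4 8-10 | T3 10-12 | T1 12-14 | T4 14-16 | T5 16-18 | T6 18-20 | T3 20-22 | T1 22-24 | T4 24-26 | T5 26-28 | T6 28-30 | T3 30-32 | T4 32-34 | T5 34-36 | T3 36-38 | T4 38-40 | T5 40-42 | T3 42-44 |
Completion: T1=24  T2=4  T3=44  T4=40  T5=42  T6=30
Turnaround(T3) = completion − arrival = 44 − 1 = 43

43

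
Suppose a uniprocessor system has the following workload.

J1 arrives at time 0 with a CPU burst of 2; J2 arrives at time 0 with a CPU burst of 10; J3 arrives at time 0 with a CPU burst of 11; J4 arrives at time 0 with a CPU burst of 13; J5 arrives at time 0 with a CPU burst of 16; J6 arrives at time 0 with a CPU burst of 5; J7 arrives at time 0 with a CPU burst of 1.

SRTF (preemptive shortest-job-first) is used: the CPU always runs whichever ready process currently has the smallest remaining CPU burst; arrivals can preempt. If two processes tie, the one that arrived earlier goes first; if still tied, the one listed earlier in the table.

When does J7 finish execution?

Gantt: | J7 0-1 | J1 1-3 | J6 3-8 | J2 8-18 | J3 18-29 | J4 29-42 | J5 42-58 |
Completion: J1=3  J2=18  J3=29  J4=42  J5=58  J6=8  J7=1
Turnaround (C−A): J1=3  J2=18  J3=29  J4=42  J5=58  J6=8  J7=1

1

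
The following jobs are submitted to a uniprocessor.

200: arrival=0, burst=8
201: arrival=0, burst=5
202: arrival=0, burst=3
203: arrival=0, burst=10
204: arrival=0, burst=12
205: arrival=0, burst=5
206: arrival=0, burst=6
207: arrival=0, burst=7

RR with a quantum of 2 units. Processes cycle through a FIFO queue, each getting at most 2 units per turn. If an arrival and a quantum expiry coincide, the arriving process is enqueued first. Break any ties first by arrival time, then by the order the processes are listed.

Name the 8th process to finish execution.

Schedule: | 200 0-2 | 201 2-4 | 202 4-6 | 203 6-8 | 204 8-10 | 205 10-12 | 206 12-14 | 207 14-16 | 200 16-18 | 201 18-20 | 202 20-21 | 203 21-23 | 204 23-25 | 205 25-27 | 206 27-29 | 207 29-31 | 200 31-33 | 201 33-34 | 203 34-36 | 204 36-38 | 205 38-39 | 206 39-41 | 207 41-43 | 200 43-45 | 203 45-47 | 204 47-49 | 207 49-50 | 203 50-52 | 204 52-56 |
Completion: 200=45  201=34  202=21  203=52  204=56  205=39  206=41  207=50
Turnaround (C−A): 200=45  201=34  202=21  203=52  204=56  205=39  206=41  207=50
Finish order: 202 → 201 → 205 → 206 → 200 → 207 → 203 → 204

204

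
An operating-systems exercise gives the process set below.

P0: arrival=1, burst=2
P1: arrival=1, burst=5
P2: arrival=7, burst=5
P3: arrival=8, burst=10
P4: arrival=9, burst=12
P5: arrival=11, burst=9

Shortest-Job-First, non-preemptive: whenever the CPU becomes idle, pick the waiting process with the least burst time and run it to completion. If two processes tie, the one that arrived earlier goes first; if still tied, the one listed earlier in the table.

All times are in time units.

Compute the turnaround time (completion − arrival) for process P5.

Timeline: | idle 0-1 | P0 1-3 | P1 3-8 | P2 8-13 | P5 13-22 | P3 22-32 | P4 32-44 |
Completion: P0=3  P1=8  P2=13  P3=32  P4=44  P5=22
Turnaround (C−A): P0=2  P1=7  P2=6  P3=24  P4=35  P5=11
Turnaround(P5) = completion − arrival = 22 − 11 = 11

11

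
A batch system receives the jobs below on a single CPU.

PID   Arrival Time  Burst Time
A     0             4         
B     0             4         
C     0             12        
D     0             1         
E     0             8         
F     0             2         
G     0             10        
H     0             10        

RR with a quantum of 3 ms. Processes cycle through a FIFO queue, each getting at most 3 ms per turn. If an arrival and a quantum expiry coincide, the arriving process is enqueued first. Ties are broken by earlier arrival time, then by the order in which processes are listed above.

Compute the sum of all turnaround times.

260

Gantt: | A 0-3 | B 3-6 | C 6-9 | D 9-10 | E 10-13 | F 13-15 | G 15-18 | H 18-21 | A 21-22 | B 22-23 | C 23-26 | E 26-29 | G 29-32 | H 32-35 | C 35-38 | E 38-40 | G 40-43 | H 43-46 | C 46-49 | G 49-50 | H 50-51 |
Completion: A=22  B=23  C=49  D=10  E=40  F=15  G=50  H=51
Turnaround = completion − arrival: A=22, B=23, C=49, D=10, E=40, F=15, G=50, H=51
Total turnaround = 22 + 23 + 49 + 10 + 40 + 15 + 50 + 51 = 260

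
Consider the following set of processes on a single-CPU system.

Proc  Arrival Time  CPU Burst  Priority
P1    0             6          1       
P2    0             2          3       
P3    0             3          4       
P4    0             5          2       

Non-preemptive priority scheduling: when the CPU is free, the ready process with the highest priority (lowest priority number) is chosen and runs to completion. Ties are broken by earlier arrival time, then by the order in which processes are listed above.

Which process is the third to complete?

P2

Schedule: | P1 0-6 | P4 6-11 | P2 11-13 | P3 13-16 |
Completion: P1=6  P2=13  P3=16  P4=11
Turnaround (C−A): P1=6  P2=13  P3=16  P4=11
Finish order: P1 → P4 → P2 → P3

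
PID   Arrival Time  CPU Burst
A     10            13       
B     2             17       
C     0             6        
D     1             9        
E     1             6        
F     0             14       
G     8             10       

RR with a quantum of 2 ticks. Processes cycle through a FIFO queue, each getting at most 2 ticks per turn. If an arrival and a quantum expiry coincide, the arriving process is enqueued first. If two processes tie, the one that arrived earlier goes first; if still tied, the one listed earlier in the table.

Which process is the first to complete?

C

Timeline: | C 0-2 | F 2-4 | D 4-6 | E 6-8 | B 8-10 | C 10-12 | F 12-14 | D 14-16 | G 16-18 | E 18-20 | A 20-22 | B 22-24 | C 24-26 | F 26-28 | D 28-30 | G 30-32 | E 32-34 | A 34-36 | B 36-38 | F 38-40 | D 40-42 | G 42-44 | A 44-46 | B 46-48 | F 48-50 | D 50-51 | G 51-53 | A 53-55 | B 55-57 | F 57-59 | G 59-61 | A 61-63 | B 63-65 | F 65-67 | A 67-69 | B 69-71 | A 71-72 | B 72-75 |
Completion: A=72  B=75  C=26  D=51  E=34  F=67  G=61
Turnaround (C−A): A=62  B=73  C=26  D=50  E=33  F=67  G=53
Finish order: C → E → D → G → F → A → B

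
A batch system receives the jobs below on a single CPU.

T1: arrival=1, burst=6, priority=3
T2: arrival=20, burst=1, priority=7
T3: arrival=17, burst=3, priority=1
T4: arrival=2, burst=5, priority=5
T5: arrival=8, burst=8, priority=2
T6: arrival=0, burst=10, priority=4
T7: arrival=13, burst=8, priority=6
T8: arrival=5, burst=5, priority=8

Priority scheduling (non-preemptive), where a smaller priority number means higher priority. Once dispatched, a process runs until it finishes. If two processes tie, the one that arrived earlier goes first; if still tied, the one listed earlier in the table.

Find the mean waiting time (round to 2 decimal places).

Timeline: | T6 0-10 | T5 10-18 | T3 18-21 | T1 21-27 | T4 27-32 | T7 32-40 | T2 40-41 | T8 41-46 |
Completion: T1=27  T2=41  T3=21  T4=32  T5=18  T6=10  T7=40  T8=46
Waiting times: T1=20, T2=20, T3=1, T4=25, T5=2, T6=0, T7=19, T8=36
Average waiting = (20+20+1+25+2+0+19+36) / 8 = 123/8 = 15.38

15.38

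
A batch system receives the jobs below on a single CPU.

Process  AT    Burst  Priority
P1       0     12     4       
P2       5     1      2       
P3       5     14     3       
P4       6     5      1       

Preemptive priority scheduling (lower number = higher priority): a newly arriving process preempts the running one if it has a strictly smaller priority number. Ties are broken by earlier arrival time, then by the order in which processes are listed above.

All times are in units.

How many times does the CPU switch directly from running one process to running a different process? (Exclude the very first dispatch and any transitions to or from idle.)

Schedule: | P1 0-5 | P2 5-6 | P4 6-11 | P3 11-25 | P1 25-32 |
Completion: P1=32  P2=6  P3=25  P4=11

4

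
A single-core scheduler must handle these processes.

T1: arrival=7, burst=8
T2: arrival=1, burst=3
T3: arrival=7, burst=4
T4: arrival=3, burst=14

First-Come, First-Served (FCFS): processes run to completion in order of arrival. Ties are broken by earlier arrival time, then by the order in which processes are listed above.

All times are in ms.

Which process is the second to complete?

T4

Schedule: | idle 0-1 | T2 1-4 | T4 4-18 | T1 18-26 | T3 26-30 |
Completion: T1=26  T2=4  T3=30  T4=18
Turnaround (C−A): T1=19  T2=3  T3=23  T4=15
Finish order: T2 → T4 → T1 → T3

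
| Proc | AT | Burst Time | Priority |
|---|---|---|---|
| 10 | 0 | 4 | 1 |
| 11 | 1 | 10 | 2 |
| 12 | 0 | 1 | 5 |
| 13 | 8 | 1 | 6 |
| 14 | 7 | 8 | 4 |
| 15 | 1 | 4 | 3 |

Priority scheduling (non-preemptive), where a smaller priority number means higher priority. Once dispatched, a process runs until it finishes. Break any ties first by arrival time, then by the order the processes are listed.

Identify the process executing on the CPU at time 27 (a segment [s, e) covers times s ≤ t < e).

Gantt: | 10 0-4 | 11 4-14 | 15 14-18 | 14 18-26 | 12 26-27 | 13 27-28 |
Completion: 10=4  11=14  12=27  13=28  14=26  15=18
Turnaround (C−A): 10=4  11=13  12=27  13=20  14=19  15=17

13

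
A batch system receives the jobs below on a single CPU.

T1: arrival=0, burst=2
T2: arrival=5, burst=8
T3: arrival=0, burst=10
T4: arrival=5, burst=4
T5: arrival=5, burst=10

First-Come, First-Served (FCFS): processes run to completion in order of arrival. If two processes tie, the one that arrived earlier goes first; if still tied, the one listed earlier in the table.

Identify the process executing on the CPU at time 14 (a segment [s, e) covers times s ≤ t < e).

T2

Gantt: | T1 0-2 | T3 2-12 | T2 12-20 | T4 20-24 | T5 24-34 |
Completion: T1=2  T2=20  T3=12  T4=24  T5=34
Turnaround (C−A): T1=2  T2=15  T3=12  T4=19  T5=29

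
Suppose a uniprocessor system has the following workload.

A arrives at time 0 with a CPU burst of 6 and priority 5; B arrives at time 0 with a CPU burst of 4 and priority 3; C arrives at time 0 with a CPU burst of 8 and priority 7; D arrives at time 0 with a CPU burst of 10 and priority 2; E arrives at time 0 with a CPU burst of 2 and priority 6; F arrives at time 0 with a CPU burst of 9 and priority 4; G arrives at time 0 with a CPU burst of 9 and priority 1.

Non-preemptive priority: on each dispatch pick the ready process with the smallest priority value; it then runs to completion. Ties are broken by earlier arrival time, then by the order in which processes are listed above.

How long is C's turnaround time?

Schedule: | G 0-9 | D 9-19 | B 19-23 | F 23-32 | A 32-38 | E 38-40 | C 40-48 |
Completion: A=38  B=23  C=48  D=19  E=40  F=32  G=9
Turnaround(C) = completion − arrival = 48 − 0 = 48

48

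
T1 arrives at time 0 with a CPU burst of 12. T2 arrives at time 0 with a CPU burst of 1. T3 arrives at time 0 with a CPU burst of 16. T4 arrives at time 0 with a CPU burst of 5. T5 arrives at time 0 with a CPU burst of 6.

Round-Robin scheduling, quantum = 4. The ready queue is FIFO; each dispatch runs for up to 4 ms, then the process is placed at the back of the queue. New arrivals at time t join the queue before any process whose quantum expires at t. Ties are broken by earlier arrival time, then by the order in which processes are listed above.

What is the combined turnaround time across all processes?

131

Schedule: | T1 0-4 | T2 4-5 | T3 5-9 | T4 9-13 | T5 13-17 | T1 17-21 | T3 21-25 | T4 25-26 | T5 26-28 | T1 28-32 | T3 32-40 |
Completion: T1=32  T2=5  T3=40  T4=26  T5=28
Turnaround (C−A): T1=32  T2=5  T3=40  T4=26  T5=28
Turnaround = completion − arrival: T1=32, T2=5, T3=40, T4=26, T5=28
Total turnaround = 32 + 5 + 40 + 26 + 28 = 131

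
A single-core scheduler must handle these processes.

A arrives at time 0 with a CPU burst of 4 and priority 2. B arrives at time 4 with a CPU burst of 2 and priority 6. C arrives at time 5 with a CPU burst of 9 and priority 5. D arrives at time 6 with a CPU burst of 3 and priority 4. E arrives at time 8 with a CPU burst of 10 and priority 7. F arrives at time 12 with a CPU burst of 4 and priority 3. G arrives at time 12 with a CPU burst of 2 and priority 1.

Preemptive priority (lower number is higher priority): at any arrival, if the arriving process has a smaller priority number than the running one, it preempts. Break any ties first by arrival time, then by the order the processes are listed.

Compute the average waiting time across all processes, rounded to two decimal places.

Gantt: | A 0-4 | B 4-5 | C 5-6 | D 6-9 | C 9-12 | G 12-14 | F 14-18 | C 18-23 | B 23-24 | E 24-34 |
Completion: A=4  B=24  C=23  D=9  E=34  F=18  G=14
Waiting times: A=0, B=18, C=9, D=0, E=16, F=2, G=0
Average waiting = (0+18+9+0+16+2+0) / 7 = 45/7 = 6.43

6.43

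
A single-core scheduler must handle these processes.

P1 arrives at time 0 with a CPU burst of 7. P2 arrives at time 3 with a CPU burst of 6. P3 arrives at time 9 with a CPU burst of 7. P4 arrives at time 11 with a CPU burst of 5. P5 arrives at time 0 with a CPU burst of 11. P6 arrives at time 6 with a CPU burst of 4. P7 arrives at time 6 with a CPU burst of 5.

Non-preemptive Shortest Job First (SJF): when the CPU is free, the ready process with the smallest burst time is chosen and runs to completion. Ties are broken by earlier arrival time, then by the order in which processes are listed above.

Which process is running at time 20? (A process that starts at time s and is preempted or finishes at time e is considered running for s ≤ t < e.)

P4

Gantt: | P1 0-7 | P6 7-11 | P7 11-16 | P4 16-21 | P2 21-27 | P3 27-34 | P5 34-45 |
Completion: P1=7  P2=27  P3=34  P4=21  P5=45  P6=11  P7=16
Turnaround (C−A): P1=7  P2=24  P3=25  P4=10  P5=45  P6=5  P7=10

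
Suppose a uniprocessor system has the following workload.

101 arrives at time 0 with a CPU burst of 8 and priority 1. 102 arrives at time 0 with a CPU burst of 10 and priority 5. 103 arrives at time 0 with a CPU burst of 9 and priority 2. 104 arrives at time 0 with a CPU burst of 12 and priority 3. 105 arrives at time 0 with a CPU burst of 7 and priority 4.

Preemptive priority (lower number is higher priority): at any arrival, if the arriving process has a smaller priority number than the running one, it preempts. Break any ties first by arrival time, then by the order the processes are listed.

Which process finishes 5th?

Gantt: | 101 0-8 | 103 8-17 | 104 17-29 | 105 29-36 | 102 36-46 |
Completion: 101=8  102=46  103=17  104=29  105=36
Turnaround (C−A): 101=8  102=46  103=17  104=29  105=36
Finish order: 101 → 103 → 104 → 105 → 102

102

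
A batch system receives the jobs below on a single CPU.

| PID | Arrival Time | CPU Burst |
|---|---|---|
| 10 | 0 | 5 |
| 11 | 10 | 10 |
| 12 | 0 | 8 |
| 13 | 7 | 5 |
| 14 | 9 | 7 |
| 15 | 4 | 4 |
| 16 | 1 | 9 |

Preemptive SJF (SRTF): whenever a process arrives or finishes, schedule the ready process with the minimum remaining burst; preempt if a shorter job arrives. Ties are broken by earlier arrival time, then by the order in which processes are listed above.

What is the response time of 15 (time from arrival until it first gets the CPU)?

Schedule: | 10 0-5 | 15 5-9 | 13 9-14 | 14 14-21 | 12 21-29 | 16 29-38 | 11 38-48 |
Completion: 10=5  11=48  12=29  13=14  14=21  15=9  16=38
Turnaround (C−A): 10=5  11=38  12=29  13=7  14=12  15=5  16=37
Response(15) = first start − arrival = 5 − 4 = 1

1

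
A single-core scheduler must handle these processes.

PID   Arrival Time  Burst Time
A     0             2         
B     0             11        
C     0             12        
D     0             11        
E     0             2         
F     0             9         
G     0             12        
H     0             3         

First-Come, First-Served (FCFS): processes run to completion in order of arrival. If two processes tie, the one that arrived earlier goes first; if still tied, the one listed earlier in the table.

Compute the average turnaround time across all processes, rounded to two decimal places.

Schedule: | A 0-2 | B 2-13 | C 13-25 | D 25-36 | E 36-38 | F 38-47 | G 47-59 | H 59-62 |
Completion: A=2  B=13  C=25  D=36  E=38  F=47  G=59  H=62
Turnaround (C−A): A=2  B=13  C=25  D=36  E=38  F=47  G=59  H=62
Turnaround times: A=2, B=13, C=25, D=36, E=38, F=47, G=59, H=62
Average turnaround = (2+13+25+36+38+47+59+62) / 8 = 282/8 = 35.25

35.25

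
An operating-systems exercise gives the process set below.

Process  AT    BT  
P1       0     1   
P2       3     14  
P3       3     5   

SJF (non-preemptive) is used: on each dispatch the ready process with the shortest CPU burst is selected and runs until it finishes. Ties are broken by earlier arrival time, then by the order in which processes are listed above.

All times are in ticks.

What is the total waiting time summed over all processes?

Gantt: | P1 0-1 | idle 1-3 | P3 3-8 | P2 8-22 |
Completion: P1=1  P2=22  P3=8
Waiting = turnaround − burst: P1=0, P2=5, P3=0
Total waiting = 0 + 5 + 0 = 5

5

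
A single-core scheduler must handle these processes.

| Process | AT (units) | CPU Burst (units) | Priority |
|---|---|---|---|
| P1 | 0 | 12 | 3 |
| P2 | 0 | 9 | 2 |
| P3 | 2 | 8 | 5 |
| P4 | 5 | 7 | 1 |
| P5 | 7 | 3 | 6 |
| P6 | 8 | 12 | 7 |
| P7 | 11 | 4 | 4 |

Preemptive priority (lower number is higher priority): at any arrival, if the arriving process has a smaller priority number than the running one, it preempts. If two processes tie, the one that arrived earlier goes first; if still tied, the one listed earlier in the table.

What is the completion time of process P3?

40

Timeline: | P2 0-5 | P4 5-12 | P2 12-16 | P1 16-28 | P7 28-32 | P3 32-40 | P5 40-43 | P6 43-55 |
Completion: P1=28  P2=16  P3=40  P4=12  P5=43  P6=55  P7=32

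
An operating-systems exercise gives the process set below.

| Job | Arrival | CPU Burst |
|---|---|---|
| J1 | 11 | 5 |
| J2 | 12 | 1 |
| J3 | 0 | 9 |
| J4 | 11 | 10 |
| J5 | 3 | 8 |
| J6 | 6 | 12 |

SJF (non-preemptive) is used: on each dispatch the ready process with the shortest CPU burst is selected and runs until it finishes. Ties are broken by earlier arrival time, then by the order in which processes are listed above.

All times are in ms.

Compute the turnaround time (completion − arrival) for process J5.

Schedule: | J3 0-9 | J5 9-17 | J2 17-18 | J1 18-23 | J4 23-33 | J6 33-45 |
Completion: J1=23  J2=18  J3=9  J4=33  J5=17  J6=45
Turnaround (C−A): J1=12  J2=6  J3=9  J4=22  J5=14  J6=39
Turnaround(J5) = completion − arrival = 17 − 3 = 14

14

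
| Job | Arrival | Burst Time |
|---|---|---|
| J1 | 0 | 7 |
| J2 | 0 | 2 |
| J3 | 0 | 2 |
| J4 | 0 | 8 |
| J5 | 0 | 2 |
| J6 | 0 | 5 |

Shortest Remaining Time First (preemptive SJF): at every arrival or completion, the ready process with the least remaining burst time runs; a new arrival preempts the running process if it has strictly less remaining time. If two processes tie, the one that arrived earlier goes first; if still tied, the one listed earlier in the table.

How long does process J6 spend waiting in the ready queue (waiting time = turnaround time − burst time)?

Timeline: | J2 0-2 | J3 2-4 | J5 4-6 | J6 6-11 | J1 11-18 | J4 18-26 |
Completion: J1=18  J2=2  J3=4  J4=26  J5=6  J6=11
Turnaround (C−A): J1=18  J2=2  J3=4  J4=26  J5=6  J6=11
Waiting(J6) = turnaround − burst = 11 − 5 = 6

6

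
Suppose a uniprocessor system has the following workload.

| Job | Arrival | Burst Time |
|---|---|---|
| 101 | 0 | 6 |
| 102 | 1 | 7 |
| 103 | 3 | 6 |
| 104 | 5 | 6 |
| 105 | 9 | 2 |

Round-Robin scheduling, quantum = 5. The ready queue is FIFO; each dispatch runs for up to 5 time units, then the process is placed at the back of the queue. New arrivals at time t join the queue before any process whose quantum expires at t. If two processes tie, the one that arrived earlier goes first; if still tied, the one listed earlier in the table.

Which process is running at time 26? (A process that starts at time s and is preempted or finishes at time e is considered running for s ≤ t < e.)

Gantt: | 101 0-5 | 102 5-10 | 103 10-15 | 104 15-20 | 101 20-21 | 105 21-23 | 102 23-25 | 103 25-26 | 104 26-27 |
Completion: 101=21  102=25  103=26  104=27  105=23
Turnaround (C−A): 101=21  102=24  103=23  104=22  105=14

104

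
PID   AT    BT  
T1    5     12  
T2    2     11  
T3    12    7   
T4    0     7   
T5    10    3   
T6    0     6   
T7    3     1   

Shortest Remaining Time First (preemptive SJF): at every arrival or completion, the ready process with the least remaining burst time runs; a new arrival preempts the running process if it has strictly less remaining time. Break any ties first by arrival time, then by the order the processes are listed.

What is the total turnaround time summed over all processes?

Schedule: | T6 0-3 | T7 3-4 | T6 4-7 | T4 7-10 | T5 10-13 | T4 13-17 | T3 17-24 | T2 24-35 | T1 35-47 |
Completion: T1=47  T2=35  T3=24  T4=17  T5=13  T6=7  T7=4
Turnaround (C−A): T1=42  T2=33  T3=12  T4=17  T5=3  T6=7  T7=1
Turnaround = completion − arrival: T1=42, T2=33, T3=12, T4=17, T5=3, T6=7, T7=1
Total turnaround = 42 + 33 + 12 + 17 + 3 + 7 + 1 = 115

115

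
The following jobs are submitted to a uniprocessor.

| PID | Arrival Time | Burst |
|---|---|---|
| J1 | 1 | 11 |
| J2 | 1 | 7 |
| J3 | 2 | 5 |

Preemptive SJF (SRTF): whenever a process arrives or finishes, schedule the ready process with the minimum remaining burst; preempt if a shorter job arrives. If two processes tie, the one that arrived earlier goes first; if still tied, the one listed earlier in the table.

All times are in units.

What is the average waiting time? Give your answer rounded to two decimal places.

5.67

Timeline: | idle 0-1 | J2 1-2 | J3 2-7 | J2 7-13 | J1 13-24 |
Completion: J1=24  J2=13  J3=7
Turnaround (C−A): J1=23  J2=12  J3=5
Waiting times: J1=12, J2=5, J3=0
Average waiting = (12+5+0) / 3 = 17/3 = 5.67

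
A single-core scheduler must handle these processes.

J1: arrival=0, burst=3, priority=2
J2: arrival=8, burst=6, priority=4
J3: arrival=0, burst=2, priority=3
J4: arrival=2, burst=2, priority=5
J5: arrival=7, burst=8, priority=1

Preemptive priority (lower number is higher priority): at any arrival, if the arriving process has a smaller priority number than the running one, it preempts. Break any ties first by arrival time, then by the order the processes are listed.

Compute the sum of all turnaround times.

34

Gantt: | J1 0-3 | J3 3-5 | J4 5-7 | J5 7-15 | J2 15-21 |
Completion: J1=3  J2=21  J3=5  J4=7  J5=15
Turnaround = completion − arrival: J1=3, J2=13, J3=5, J4=5, J5=8
Total turnaround = 3 + 13 + 5 + 5 + 8 = 34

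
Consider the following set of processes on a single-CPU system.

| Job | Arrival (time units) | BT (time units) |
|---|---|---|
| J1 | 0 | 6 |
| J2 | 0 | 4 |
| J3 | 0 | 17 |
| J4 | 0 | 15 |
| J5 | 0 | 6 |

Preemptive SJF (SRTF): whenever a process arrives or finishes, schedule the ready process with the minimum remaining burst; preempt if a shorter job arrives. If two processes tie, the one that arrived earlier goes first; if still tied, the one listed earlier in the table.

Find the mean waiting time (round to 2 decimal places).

Timeline: | J2 0-4 | J1 4-10 | J5 10-16 | J4 16-31 | J3 31-48 |
Completion: J1=10  J2=4  J3=48  J4=31  J5=16
Waiting times: J1=4, J2=0, J3=31, J4=16, J5=10
Average waiting = (4+0+31+16+10) / 5 = 61/5 = 12.20

12.20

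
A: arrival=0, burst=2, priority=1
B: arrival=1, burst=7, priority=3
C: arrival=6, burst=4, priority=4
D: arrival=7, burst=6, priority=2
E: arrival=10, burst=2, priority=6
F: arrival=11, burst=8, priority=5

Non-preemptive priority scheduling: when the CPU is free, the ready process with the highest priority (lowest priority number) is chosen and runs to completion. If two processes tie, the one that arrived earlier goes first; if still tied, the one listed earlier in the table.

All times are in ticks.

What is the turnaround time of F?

16

Schedule: | A 0-2 | B 2-9 | D 9-15 | C 15-19 | F 19-27 | E 27-29 |
Completion: A=2  B=9  C=19  D=15  E=29  F=27
Turnaround(F) = completion − arrival = 27 − 11 = 16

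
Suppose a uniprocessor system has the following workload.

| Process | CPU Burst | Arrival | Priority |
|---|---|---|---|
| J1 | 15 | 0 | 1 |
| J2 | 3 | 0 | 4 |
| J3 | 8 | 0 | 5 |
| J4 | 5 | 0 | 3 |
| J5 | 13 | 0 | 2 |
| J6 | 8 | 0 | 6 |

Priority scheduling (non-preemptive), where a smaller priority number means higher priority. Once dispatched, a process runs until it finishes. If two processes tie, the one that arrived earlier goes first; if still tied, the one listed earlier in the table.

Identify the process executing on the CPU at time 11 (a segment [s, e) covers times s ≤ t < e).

J1

Timeline: | J1 0-15 | J5 15-28 | J4 28-33 | J2 33-36 | J3 36-44 | J6 44-52 |
Completion: J1=15  J2=36  J3=44  J4=33  J5=28  J6=52
Turnaround (C−A): J1=15  J2=36  J3=44  J4=33  J5=28  J6=52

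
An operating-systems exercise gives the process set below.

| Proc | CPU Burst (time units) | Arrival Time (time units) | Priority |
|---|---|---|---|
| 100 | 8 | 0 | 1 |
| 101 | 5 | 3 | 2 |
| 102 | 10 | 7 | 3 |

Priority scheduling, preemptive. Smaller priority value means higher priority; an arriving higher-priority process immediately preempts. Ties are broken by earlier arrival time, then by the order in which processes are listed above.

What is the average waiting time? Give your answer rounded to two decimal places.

3.67

Gantt: | 100 0-8 | 101 8-13 | 102 13-23 |
Completion: 100=8  101=13  102=23
Waiting times: 100=0, 101=5, 102=6
Average waiting = (0+5+6) / 3 = 11/3 = 3.67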